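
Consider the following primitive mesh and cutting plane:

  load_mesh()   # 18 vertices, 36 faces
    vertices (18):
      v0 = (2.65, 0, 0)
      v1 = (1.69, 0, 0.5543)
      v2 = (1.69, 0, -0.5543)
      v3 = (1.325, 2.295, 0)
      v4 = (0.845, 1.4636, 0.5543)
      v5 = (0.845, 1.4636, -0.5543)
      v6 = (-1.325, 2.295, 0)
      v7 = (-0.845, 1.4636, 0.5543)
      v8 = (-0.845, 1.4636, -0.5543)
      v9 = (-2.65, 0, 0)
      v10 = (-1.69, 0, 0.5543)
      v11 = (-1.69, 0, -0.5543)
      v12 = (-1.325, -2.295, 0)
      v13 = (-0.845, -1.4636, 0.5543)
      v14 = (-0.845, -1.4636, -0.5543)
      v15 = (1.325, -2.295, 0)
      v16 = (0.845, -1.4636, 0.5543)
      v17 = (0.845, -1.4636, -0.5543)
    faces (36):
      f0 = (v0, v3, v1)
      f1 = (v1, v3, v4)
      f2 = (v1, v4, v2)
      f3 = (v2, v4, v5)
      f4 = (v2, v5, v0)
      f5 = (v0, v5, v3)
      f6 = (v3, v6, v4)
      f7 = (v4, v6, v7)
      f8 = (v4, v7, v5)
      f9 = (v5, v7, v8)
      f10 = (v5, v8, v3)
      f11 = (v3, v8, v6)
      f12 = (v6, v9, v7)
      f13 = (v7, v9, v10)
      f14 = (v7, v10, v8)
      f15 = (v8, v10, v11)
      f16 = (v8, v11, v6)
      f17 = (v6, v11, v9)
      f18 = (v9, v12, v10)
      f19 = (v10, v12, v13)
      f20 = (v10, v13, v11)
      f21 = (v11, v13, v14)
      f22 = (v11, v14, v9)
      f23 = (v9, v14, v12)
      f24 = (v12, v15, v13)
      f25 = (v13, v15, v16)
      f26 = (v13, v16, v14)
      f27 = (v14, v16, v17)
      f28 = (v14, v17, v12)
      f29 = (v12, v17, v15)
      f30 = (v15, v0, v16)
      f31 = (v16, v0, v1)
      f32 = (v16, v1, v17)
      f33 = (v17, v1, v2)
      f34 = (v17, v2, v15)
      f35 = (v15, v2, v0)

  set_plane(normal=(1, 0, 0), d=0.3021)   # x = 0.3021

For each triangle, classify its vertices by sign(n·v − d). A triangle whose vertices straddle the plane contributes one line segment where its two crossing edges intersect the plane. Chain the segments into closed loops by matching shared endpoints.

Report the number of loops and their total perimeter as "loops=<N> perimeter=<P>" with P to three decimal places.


Straddling triangles (12 of 36):
  (v3,v6,v4) [+-+] → (0.3021, 2.295, 0)–(0.3021, 1.6716, 0.415623)  len=0.7492
  (v4,v6,v7) [+--] → (0.3021, 1.6716, 0.415623)–(0.3021, 1.4636, 0.5543)  len=0.2500
  (v4,v7,v5) [+-+] → (0.3021, 1.4636, 0.5543)–(0.3021, 1.4636, -0.19817)  len=0.7525
  (v5,v7,v8) [+--] → (0.3021, 1.4636, -0.19817)–(0.3021, 1.4636, -0.5543)  len=0.3561
  (v5,v8,v3) [+-+] → (0.3021, 1.4636, -0.5543)–(0.3021, 1.90309, -0.261287)  len=0.5282
  (v3,v8,v6) [+--] → (0.3021, 1.90309, -0.261287)–(0.3021, 2.295, 0)  len=0.4710
  (v12,v15,v13) [-+-] → (0.3021, -2.295, 0)–(0.3021, -1.90309, 0.261287)  len=0.4710
  (v13,v15,v16) [-++] → (0.3021, -1.90309, 0.261287)–(0.3021, -1.4636, 0.5543)  len=0.5282
  (v13,v16,v14) [-+-] → (0.3021, -1.4636, 0.5543)–(0.3021, -1.4636, 0.19817)  len=0.3561
  (v14,v16,v17) [-++] → (0.3021, -1.4636, 0.19817)–(0.3021, -1.4636, -0.5543)  len=0.7525
  (v14,v17,v12) [-+-] → (0.3021, -1.4636, -0.5543)–(0.3021, -1.6716, -0.415623)  len=0.2500
  (v12,v17,v15) [-++] → (0.3021, -1.6716, -0.415623)–(0.3021, -2.295, 0)  len=0.7492

Chained into 2 loop(s):
  loop 1: 6 segments, perimeter = 3.1071
  loop 2: 6 segments, perimeter = 3.1071
Total perimeter = 6.214

loops=2 perimeter=6.214


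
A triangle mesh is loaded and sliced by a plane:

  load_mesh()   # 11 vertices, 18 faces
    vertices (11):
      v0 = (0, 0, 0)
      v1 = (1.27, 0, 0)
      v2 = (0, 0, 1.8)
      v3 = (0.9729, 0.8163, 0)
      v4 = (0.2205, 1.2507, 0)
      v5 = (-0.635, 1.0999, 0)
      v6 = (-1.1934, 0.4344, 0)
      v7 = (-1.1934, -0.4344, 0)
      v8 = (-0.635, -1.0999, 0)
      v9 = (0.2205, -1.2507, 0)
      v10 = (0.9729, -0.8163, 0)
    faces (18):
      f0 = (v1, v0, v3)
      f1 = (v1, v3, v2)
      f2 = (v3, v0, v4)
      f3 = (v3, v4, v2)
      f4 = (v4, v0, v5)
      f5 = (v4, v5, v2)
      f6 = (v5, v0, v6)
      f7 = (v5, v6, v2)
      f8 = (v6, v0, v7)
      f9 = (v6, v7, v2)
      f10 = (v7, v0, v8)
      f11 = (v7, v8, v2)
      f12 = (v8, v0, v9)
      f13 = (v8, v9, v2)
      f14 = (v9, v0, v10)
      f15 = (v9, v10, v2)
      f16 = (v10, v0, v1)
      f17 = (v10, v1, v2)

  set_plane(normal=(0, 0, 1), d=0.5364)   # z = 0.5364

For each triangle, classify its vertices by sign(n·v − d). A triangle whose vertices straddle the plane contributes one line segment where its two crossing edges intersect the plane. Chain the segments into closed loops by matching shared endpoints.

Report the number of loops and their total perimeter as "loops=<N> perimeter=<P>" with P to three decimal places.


loops=1 perimeter=5.489

Straddling triangles (9 of 18):
  (v1,v3,v2) [--+] → (0.682976, 0.573043, 0.5364)–(0.89154, 0, 0.5364)  len=0.6098
  (v3,v4,v2) [--+] → (0.154791, 0.877991, 0.5364)–(0.682976, 0.573043, 0.5364)  len=0.6099
  (v4,v5,v2) [--+] → (-0.44577, 0.77213, 0.5364)–(0.154791, 0.877991, 0.5364)  len=0.6098
  (v5,v6,v2) [--+] → (-0.837767, 0.304949, 0.5364)–(-0.44577, 0.77213, 0.5364)  len=0.6099
  (v6,v7,v2) [--+] → (-0.837767, -0.304949, 0.5364)–(-0.837767, 0.304949, 0.5364)  len=0.6099
  (v7,v8,v2) [--+] → (-0.44577, -0.77213, 0.5364)–(-0.837767, -0.304949, 0.5364)  len=0.6099
  (v8,v9,v2) [--+] → (0.154791, -0.877991, 0.5364)–(-0.44577, -0.77213, 0.5364)  len=0.6098
  (v9,v10,v2) [--+] → (0.682976, -0.573043, 0.5364)–(0.154791, -0.877991, 0.5364)  len=0.6099
  (v10,v1,v2) [--+] → (0.89154, 0, 0.5364)–(0.682976, -0.573043, 0.5364)  len=0.6098

Chained into 1 loop(s):
  loop 1: 9 segments, perimeter = 5.4887
Total perimeter = 5.489


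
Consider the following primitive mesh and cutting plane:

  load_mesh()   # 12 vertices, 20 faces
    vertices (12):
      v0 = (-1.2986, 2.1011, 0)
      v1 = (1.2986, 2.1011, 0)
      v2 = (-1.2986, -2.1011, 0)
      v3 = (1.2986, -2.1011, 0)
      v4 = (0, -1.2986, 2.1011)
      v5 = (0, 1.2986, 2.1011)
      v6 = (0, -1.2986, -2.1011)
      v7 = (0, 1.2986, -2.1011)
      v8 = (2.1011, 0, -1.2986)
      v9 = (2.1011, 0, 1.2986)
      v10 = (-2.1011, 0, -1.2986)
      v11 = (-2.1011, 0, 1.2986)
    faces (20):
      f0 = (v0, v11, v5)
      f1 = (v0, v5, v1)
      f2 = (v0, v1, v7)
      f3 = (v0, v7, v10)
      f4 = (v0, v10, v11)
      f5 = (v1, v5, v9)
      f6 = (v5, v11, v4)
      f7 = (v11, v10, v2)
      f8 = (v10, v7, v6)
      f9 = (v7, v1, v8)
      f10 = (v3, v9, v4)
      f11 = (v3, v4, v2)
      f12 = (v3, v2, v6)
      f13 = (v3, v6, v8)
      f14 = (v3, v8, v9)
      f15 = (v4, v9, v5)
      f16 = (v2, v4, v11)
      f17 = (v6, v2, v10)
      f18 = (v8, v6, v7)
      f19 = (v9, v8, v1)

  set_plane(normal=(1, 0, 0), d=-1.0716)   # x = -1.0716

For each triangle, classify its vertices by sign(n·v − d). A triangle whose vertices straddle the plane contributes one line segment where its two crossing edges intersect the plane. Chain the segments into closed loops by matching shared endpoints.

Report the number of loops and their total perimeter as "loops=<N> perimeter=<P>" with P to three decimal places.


Straddling triangles (10 of 20):
  (v0,v11,v5) [--+] → (-1.0716, 0.63629, 1.69181)–(-1.0716, 1.96082, 0.36728)  len=1.8732
  (v0,v5,v1) [-++] → (-1.0716, 1.96082, 0.36728)–(-1.0716, 2.1011, 0)  len=0.3932
  (v0,v1,v7) [-++] → (-1.0716, 2.1011, 0)–(-1.0716, 1.96082, -0.36728)  len=0.3932
  (v0,v7,v10) [-+-] → (-1.0716, 1.96082, -0.36728)–(-1.0716, 0.63629, -1.69181)  len=1.8732
  (v5,v11,v4) [+-+] → (-1.0716, 0.63629, 1.69181)–(-1.0716, -0.63629, 1.69181)  len=1.2726
  (v10,v7,v6) [-++] → (-1.0716, 0.63629, -1.69181)–(-1.0716, -0.63629, -1.69181)  len=1.2726
  (v3,v4,v2) [++-] → (-1.0716, -1.96082, 0.36728)–(-1.0716, -2.1011, 0)  len=0.3932
  (v3,v2,v6) [+-+] → (-1.0716, -2.1011, 0)–(-1.0716, -1.96082, -0.36728)  len=0.3932
  (v2,v4,v11) [-+-] → (-1.0716, -1.96082, 0.36728)–(-1.0716, -0.63629, 1.69181)  len=1.8732
  (v6,v2,v10) [+--] → (-1.0716, -1.96082, -0.36728)–(-1.0716, -0.63629, -1.69181)  len=1.8732

Chained into 1 loop(s):
  loop 1: 10 segments, perimeter = 11.6105
Total perimeter = 11.610

loops=1 perimeter=11.610


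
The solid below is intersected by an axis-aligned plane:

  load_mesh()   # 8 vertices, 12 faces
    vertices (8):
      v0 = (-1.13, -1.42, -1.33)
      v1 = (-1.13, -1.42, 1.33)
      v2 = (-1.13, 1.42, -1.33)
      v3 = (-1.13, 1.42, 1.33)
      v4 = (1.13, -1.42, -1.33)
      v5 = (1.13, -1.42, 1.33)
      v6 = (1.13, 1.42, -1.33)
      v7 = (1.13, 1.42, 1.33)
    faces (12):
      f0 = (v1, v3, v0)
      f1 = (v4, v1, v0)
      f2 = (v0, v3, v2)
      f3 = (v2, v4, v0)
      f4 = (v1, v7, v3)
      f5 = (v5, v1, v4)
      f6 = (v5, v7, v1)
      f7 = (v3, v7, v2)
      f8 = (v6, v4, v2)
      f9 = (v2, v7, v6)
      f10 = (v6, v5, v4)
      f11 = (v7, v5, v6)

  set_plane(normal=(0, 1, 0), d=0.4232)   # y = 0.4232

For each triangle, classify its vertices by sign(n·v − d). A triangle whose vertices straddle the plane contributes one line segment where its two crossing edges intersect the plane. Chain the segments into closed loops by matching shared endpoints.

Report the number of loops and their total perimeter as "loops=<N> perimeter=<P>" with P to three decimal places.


Straddling triangles (8 of 12):
  (v1,v3,v0) [-+-] → (-1.13, 0.4232, 1.33)–(-1.13, 0.4232, 0.396377)  len=0.9336
  (v0,v3,v2) [-++] → (-1.13, 0.4232, 0.396377)–(-1.13, 0.4232, -1.33)  len=1.7264
  (v2,v4,v0) [+--] → (-0.336772, 0.4232, -1.33)–(-1.13, 0.4232, -1.33)  len=0.7932
  (v1,v7,v3) [-++] → (0.336772, 0.4232, 1.33)–(-1.13, 0.4232, 1.33)  len=1.4668
  (v5,v7,v1) [-+-] → (1.13, 0.4232, 1.33)–(0.336772, 0.4232, 1.33)  len=0.7932
  (v6,v4,v2) [+-+] → (1.13, 0.4232, -1.33)–(-0.336772, 0.4232, -1.33)  len=1.4668
  (v6,v5,v4) [+--] → (1.13, 0.4232, -0.396377)–(1.13, 0.4232, -1.33)  len=0.9336
  (v7,v5,v6) [+-+] → (1.13, 0.4232, 1.33)–(1.13, 0.4232, -0.396377)  len=1.7264

Chained into 1 loop(s):
  loop 1: 8 segments, perimeter = 9.8400
Total perimeter = 9.840

loops=1 perimeter=9.840


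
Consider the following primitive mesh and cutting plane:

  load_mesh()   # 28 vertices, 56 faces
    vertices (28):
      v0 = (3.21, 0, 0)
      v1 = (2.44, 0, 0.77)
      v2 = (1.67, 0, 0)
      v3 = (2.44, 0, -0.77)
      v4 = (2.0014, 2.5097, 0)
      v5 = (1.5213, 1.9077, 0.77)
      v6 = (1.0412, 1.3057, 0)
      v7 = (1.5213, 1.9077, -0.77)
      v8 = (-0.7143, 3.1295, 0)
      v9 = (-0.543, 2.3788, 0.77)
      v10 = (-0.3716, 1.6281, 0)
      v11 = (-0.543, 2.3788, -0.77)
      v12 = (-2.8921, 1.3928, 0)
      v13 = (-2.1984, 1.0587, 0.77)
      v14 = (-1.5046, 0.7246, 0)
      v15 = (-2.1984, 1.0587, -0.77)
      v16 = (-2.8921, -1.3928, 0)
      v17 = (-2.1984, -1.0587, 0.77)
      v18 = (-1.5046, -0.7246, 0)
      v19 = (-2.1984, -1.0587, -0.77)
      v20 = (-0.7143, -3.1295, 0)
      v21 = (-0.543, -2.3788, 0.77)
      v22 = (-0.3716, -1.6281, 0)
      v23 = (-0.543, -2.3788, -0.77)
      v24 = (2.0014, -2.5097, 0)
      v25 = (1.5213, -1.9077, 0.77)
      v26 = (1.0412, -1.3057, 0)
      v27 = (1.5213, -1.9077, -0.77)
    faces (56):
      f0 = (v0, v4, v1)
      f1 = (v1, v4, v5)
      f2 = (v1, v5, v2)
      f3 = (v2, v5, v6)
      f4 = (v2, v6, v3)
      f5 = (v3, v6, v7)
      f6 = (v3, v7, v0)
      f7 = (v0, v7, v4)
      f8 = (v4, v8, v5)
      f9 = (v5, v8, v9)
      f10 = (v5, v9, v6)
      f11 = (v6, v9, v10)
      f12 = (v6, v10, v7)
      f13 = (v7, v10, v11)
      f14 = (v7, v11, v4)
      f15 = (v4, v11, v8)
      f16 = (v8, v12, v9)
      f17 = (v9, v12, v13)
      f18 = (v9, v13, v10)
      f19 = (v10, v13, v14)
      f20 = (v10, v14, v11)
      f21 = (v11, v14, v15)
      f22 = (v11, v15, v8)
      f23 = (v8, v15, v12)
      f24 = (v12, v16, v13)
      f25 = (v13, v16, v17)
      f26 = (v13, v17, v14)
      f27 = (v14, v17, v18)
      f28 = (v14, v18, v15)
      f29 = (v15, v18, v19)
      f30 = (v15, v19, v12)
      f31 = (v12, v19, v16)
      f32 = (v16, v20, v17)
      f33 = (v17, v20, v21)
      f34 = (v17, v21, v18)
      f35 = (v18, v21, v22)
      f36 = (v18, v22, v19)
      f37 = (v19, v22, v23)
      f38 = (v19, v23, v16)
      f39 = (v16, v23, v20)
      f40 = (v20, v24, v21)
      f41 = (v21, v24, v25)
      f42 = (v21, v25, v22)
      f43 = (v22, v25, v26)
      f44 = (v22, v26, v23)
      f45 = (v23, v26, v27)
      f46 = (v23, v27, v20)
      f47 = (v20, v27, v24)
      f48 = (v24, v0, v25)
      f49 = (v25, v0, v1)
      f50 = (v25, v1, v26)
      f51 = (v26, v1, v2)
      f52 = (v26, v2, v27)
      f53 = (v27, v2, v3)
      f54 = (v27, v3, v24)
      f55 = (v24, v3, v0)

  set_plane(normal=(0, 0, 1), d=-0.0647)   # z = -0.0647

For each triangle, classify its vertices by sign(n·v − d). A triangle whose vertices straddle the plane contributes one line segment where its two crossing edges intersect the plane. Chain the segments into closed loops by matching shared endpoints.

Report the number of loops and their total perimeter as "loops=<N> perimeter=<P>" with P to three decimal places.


Straddling triangles (28 of 56):
  (v2,v6,v3) [++-] → (1.15874, 1.19599, -0.0647)–(1.7347, 0, -0.0647)  len=1.3274
  (v3,v6,v7) [-+-] → (1.15874, 1.19599, -0.0647)–(1.08154, 1.35628, -0.0647)  len=0.1779
  (v3,v7,v0) [--+] → (3.06811, 0.160296, -0.0647)–(3.1453, 0, -0.0647)  len=0.1779
  (v0,v7,v4) [+-+] → (3.06811, 0.160296, -0.0647)–(1.96106, 2.45912, -0.0647)  len=2.5515
  (v6,v10,v7) [++-] → (-0.212547, 1.65159, -0.0647)–(1.08154, 1.35628, -0.0647)  len=1.3274
  (v7,v10,v11) [-+-] → (-0.212547, 1.65159, -0.0647)–(-0.386002, 1.69118, -0.0647)  len=0.1779
  (v7,v11,v4) [--+] → (1.7876, 2.4987, -0.0647)–(1.96106, 2.45912, -0.0647)  len=0.1779
  (v4,v11,v8) [+-+] → (1.7876, 2.4987, -0.0647)–(-0.699906, 3.06642, -0.0647)  len=2.5515
  (v10,v14,v11) [++-] → (-1.4238, 0.863596, -0.0647)–(-0.386002, 1.69118, -0.0647)  len=1.3274
  (v11,v14,v15) [-+-] → (-1.4238, 0.863596, -0.0647)–(-1.5629, 0.752673, -0.0647)  len=0.1779
  (v11,v15,v8) [--+] → (-0.839003, 2.9555, -0.0647)–(-0.699906, 3.06642, -0.0647)  len=0.1779
  (v8,v15,v12) [+-+] → (-0.839003, 2.9555, -0.0647)–(-2.83381, 1.36473, -0.0647)  len=2.5514
  (v14,v18,v15) [++-] → (-1.5629, -0.574756, -0.0647)–(-1.5629, 0.752673, -0.0647)  len=1.3274
  (v15,v18,v19) [-+-] → (-1.5629, -0.574756, -0.0647)–(-1.5629, -0.752673, -0.0647)  len=0.1779
  (v15,v19,v12) [--+] → (-2.83381, 1.18681, -0.0647)–(-2.83381, 1.36473, -0.0647)  len=0.1779
  (v12,v19,v16) [+-+] → (-2.83381, 1.18681, -0.0647)–(-2.83381, -1.36473, -0.0647)  len=2.5515
  (v18,v22,v19) [++-] → (-0.525099, -1.58026, -0.0647)–(-1.5629, -0.752673, -0.0647)  len=1.3274
  (v19,v22,v23) [-+-] → (-0.525099, -1.58026, -0.0647)–(-0.386002, -1.69118, -0.0647)  len=0.1779
  (v19,v23,v16) [--+] → (-2.69471, -1.47565, -0.0647)–(-2.83381, -1.36473, -0.0647)  len=0.1779
  (v16,v23,v20) [+-+] → (-2.69471, -1.47565, -0.0647)–(-0.699906, -3.06642, -0.0647)  len=2.5514
  (v22,v26,v23) [++-] → (0.908086, -1.39587, -0.0647)–(-0.386002, -1.69118, -0.0647)  len=1.3274
  (v23,v26,v27) [-+-] → (0.908086, -1.39587, -0.0647)–(1.08154, -1.35628, -0.0647)  len=0.1779
  (v23,v27,v20) [--+] → (-0.526452, -3.02684, -0.0647)–(-0.699906, -3.06642, -0.0647)  len=0.1779
  (v20,v27,v24) [+-+] → (-0.526452, -3.02684, -0.0647)–(1.96106, -2.45912, -0.0647)  len=2.5515
  (v26,v2,v27) [++-] → (1.65751, -0.160296, -0.0647)–(1.08154, -1.35628, -0.0647)  len=1.3274
  (v27,v2,v3) [-+-] → (1.65751, -0.160296, -0.0647)–(1.7347, 0, -0.0647)  len=0.1779
  (v27,v3,v24) [--+] → (2.03825, -2.29882, -0.0647)–(1.96106, -2.45912, -0.0647)  len=0.1779
  (v24,v3,v0) [+-+] → (2.03825, -2.29882, -0.0647)–(3.1453, 0, -0.0647)  len=2.5515

Chained into 2 loop(s):
  loop 1: 14 segments, perimeter = 10.5372
  loop 2: 14 segments, perimeter = 19.1057
Total perimeter = 29.643

loops=2 perimeter=29.643


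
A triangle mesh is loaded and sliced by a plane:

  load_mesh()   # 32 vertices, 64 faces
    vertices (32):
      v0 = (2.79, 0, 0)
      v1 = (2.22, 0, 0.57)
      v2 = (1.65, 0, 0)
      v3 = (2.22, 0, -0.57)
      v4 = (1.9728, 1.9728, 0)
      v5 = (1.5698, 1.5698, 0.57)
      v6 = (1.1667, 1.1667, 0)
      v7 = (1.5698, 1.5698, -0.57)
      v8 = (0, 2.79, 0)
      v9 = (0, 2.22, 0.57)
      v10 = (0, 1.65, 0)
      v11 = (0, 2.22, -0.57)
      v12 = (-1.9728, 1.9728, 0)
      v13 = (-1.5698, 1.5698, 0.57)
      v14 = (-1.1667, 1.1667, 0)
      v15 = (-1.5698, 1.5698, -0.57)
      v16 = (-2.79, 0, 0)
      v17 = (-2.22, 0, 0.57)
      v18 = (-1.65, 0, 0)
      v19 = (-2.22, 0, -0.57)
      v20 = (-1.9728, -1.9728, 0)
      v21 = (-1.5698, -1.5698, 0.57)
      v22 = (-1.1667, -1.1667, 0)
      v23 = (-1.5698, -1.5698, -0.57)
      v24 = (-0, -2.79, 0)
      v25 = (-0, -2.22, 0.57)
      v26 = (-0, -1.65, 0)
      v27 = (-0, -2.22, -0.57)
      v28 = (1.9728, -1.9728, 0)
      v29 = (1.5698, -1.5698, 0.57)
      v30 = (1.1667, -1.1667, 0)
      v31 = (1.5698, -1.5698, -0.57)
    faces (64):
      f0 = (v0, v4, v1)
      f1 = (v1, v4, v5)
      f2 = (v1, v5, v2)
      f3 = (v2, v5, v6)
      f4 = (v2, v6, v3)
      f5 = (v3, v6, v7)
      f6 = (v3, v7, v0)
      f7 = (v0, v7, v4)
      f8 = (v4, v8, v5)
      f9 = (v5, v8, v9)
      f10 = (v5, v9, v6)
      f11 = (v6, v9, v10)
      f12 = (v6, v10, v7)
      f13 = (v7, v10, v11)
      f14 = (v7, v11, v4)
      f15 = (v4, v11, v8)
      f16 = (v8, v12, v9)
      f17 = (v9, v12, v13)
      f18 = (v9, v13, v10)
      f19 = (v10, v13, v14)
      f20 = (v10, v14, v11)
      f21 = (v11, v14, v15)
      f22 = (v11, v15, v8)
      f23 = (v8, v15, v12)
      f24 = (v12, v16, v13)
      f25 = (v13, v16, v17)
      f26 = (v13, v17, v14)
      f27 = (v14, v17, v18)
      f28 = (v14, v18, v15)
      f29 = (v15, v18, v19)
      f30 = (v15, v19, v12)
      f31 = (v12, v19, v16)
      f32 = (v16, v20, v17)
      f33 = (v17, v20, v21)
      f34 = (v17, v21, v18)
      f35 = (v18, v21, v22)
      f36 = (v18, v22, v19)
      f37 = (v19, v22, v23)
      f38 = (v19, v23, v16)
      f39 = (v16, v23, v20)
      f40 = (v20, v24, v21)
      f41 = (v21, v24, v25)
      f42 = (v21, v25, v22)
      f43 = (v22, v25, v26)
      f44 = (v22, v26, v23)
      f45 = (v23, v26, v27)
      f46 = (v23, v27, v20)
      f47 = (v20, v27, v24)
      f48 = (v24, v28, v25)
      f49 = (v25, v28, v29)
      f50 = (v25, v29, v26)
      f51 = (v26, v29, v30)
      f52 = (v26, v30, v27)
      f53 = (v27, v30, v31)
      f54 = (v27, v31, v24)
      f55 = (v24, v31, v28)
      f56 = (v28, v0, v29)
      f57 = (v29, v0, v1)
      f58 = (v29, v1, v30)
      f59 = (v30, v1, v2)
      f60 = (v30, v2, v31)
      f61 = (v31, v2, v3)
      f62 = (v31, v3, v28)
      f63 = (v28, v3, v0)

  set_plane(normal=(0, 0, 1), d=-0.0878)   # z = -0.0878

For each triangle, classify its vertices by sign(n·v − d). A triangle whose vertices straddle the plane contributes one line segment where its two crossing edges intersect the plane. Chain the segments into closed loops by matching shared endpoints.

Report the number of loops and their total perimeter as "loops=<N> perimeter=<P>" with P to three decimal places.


Straddling triangles (32 of 64):
  (v2,v6,v3) [++-] → (1.32895, 0.986987, -0.0878)–(1.7378, 0, -0.0878)  len=1.0683
  (v3,v6,v7) [-+-] → (1.32895, 0.986987, -0.0878)–(1.22879, 1.22879, -0.0878)  len=0.2617
  (v3,v7,v0) [--+] → (2.60205, 0.241804, -0.0878)–(2.7022, 0, -0.0878)  len=0.2617
  (v0,v7,v4) [+-+] → (2.60205, 0.241804, -0.0878)–(1.91072, 1.91072, -0.0878)  len=1.8064
  (v6,v10,v7) [++-] → (0.241804, 1.63765, -0.0878)–(1.22879, 1.22879, -0.0878)  len=1.0683
  (v7,v10,v11) [-+-] → (0.241804, 1.63765, -0.0878)–(0, 1.7378, -0.0878)  len=0.2617
  (v7,v11,v4) [--+] → (1.66892, 2.01088, -0.0878)–(1.91072, 1.91072, -0.0878)  len=0.2617
  (v4,v11,v8) [+-+] → (1.66892, 2.01088, -0.0878)–(0, 2.7022, -0.0878)  len=1.8064
  (v10,v14,v11) [++-] → (-0.986987, 1.32895, -0.0878)–(0, 1.7378, -0.0878)  len=1.0683
  (v11,v14,v15) [-+-] → (-0.986987, 1.32895, -0.0878)–(-1.22879, 1.22879, -0.0878)  len=0.2617
  (v11,v15,v8) [--+] → (-0.241804, 2.60205, -0.0878)–(0, 2.7022, -0.0878)  len=0.2617
  (v8,v15,v12) [+-+] → (-0.241804, 2.60205, -0.0878)–(-1.91072, 1.91072, -0.0878)  len=1.8064
  (v14,v18,v15) [++-] → (-1.63765, 0.241804, -0.0878)–(-1.22879, 1.22879, -0.0878)  len=1.0683
  (v15,v18,v19) [-+-] → (-1.63765, 0.241804, -0.0878)–(-1.7378, 0, -0.0878)  len=0.2617
  (v15,v19,v12) [--+] → (-2.01088, 1.66892, -0.0878)–(-1.91072, 1.91072, -0.0878)  len=0.2617
  (v12,v19,v16) [+-+] → (-2.01088, 1.66892, -0.0878)–(-2.7022, 0, -0.0878)  len=1.8064
  (v18,v22,v19) [++-] → (-1.32895, -0.986987, -0.0878)–(-1.7378, 0, -0.0878)  len=1.0683
  (v19,v22,v23) [-+-] → (-1.32895, -0.986987, -0.0878)–(-1.22879, -1.22879, -0.0878)  len=0.2617
  (v19,v23,v16) [--+] → (-2.60205, -0.241804, -0.0878)–(-2.7022, 0, -0.0878)  len=0.2617
  (v16,v23,v20) [+-+] → (-2.60205, -0.241804, -0.0878)–(-1.91072, -1.91072, -0.0878)  len=1.8064
  (v22,v26,v23) [++-] → (-0.241804, -1.63765, -0.0878)–(-1.22879, -1.22879, -0.0878)  len=1.0683
  (v23,v26,v27) [-+-] → (-0.241804, -1.63765, -0.0878)–(0, -1.7378, -0.0878)  len=0.2617
  (v23,v27,v20) [--+] → (-1.66892, -2.01088, -0.0878)–(-1.91072, -1.91072, -0.0878)  len=0.2617
  (v20,v27,v24) [+-+] → (-1.66892, -2.01088, -0.0878)–(0, -2.7022, -0.0878)  len=1.8064
  (v26,v30,v27) [++-] → (0.986987, -1.32895, -0.0878)–(0, -1.7378, -0.0878)  len=1.0683
  (v27,v30,v31) [-+-] → (0.986987, -1.32895, -0.0878)–(1.22879, -1.22879, -0.0878)  len=0.2617
  (v27,v31,v24) [--+] → (0.241804, -2.60205, -0.0878)–(0, -2.7022, -0.0878)  len=0.2617
  (v24,v31,v28) [+-+] → (0.241804, -2.60205, -0.0878)–(1.91072, -1.91072, -0.0878)  len=1.8064
  (v30,v2,v31) [++-] → (1.63765, -0.241804, -0.0878)–(1.22879, -1.22879, -0.0878)  len=1.0683
  (v31,v2,v3) [-+-] → (1.63765, -0.241804, -0.0878)–(1.7378, 0, -0.0878)  len=0.2617
  (v31,v3,v28) [--+] → (2.01088, -1.66892, -0.0878)–(1.91072, -1.91072, -0.0878)  len=0.2617
  (v28,v3,v0) [+-+] → (2.01088, -1.66892, -0.0878)–(2.7022, 0, -0.0878)  len=1.8064

Chained into 2 loop(s):
  loop 1: 16 segments, perimeter = 10.6404
  loop 2: 16 segments, perimeter = 16.5453
Total perimeter = 27.186

loops=2 perimeter=27.186


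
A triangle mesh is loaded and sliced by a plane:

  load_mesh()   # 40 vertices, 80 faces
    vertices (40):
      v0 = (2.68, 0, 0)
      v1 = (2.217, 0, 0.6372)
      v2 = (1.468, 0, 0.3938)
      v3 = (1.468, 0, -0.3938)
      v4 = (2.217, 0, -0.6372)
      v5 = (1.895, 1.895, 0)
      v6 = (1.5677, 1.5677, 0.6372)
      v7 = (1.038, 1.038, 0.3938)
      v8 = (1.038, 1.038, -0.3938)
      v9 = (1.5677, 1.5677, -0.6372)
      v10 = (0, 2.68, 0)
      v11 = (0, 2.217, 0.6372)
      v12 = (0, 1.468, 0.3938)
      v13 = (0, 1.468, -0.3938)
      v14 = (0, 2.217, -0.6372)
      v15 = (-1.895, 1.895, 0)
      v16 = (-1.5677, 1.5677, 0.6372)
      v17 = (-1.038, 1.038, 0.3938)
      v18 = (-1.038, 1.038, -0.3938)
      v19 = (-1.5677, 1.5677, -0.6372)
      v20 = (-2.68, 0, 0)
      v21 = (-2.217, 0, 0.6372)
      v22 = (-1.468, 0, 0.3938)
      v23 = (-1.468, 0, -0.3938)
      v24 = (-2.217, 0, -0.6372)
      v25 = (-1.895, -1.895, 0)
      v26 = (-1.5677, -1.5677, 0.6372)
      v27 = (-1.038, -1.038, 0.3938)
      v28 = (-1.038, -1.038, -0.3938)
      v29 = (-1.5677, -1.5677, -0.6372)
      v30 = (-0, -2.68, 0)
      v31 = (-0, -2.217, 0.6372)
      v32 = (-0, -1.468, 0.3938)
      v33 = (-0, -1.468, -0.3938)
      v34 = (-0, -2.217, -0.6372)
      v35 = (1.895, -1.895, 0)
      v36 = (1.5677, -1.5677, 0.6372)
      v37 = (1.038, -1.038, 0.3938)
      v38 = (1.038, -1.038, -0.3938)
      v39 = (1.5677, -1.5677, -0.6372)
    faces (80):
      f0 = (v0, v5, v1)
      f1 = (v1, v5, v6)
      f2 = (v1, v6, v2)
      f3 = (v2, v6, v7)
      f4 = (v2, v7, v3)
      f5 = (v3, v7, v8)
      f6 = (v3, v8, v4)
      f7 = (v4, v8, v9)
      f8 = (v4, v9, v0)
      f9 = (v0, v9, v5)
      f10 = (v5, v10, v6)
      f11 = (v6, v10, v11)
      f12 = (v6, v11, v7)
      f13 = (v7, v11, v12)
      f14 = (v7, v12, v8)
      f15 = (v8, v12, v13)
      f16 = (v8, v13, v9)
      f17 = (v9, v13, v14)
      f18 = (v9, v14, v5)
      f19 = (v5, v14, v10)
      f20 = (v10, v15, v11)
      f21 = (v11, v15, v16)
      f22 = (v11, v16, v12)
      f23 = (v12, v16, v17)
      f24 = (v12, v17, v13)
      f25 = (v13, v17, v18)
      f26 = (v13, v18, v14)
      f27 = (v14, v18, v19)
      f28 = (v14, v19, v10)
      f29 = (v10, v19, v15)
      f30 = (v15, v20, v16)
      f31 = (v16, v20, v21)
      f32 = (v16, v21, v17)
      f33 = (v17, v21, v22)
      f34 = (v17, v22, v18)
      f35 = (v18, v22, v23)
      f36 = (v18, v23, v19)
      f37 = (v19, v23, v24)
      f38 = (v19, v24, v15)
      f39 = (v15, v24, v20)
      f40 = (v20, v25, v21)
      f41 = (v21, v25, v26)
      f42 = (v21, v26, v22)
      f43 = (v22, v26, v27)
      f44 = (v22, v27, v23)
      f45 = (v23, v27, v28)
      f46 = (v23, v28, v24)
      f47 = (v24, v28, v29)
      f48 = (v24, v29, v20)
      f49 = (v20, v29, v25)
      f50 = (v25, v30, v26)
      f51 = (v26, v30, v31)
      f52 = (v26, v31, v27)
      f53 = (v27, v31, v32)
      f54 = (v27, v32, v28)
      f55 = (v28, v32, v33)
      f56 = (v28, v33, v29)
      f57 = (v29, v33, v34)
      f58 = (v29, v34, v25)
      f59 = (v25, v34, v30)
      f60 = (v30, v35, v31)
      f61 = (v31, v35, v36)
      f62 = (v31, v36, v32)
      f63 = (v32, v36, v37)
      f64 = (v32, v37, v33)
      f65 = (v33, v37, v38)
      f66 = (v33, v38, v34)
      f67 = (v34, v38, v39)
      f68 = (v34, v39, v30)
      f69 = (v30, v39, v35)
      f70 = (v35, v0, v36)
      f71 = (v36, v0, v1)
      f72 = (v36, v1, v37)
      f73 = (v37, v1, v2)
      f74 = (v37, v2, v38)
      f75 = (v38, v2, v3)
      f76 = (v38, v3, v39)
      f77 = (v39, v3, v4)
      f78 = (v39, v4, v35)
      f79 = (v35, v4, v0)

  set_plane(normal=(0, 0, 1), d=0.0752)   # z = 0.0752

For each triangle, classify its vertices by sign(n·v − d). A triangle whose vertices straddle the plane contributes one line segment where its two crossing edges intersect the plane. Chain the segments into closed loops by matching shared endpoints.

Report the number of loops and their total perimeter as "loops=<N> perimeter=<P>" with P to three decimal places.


loops=2 perimeter=25.063

Straddling triangles (32 of 80):
  (v0,v5,v1) [--+] → (1.933, 1.67136, 0.0752)–(2.62536, 0, 0.0752)  len=1.8091
  (v1,v5,v6) [+-+] → (1.933, 1.67136, 0.0752)–(1.85637, 1.85637, 0.0752)  len=0.2003
  (v2,v7,v3) [++-] → (1.21194, 0.618108, 0.0752)–(1.468, 0, 0.0752)  len=0.6690
  (v3,v7,v8) [-+-] → (1.21194, 0.618108, 0.0752)–(1.038, 1.038, 0.0752)  len=0.4545
  (v5,v10,v6) [--+] → (0.185014, 2.54873, 0.0752)–(1.85637, 1.85637, 0.0752)  len=1.8091
  (v6,v10,v11) [+-+] → (0.185014, 2.54873, 0.0752)–(0, 2.62536, 0.0752)  len=0.2003
  (v7,v12,v8) [++-] → (0.419892, 1.29406, 0.0752)–(1.038, 1.038, 0.0752)  len=0.6690
  (v8,v12,v13) [-+-] → (0.419892, 1.29406, 0.0752)–(0, 1.468, 0.0752)  len=0.4545
  (v10,v15,v11) [--+] → (-1.67136, 1.933, 0.0752)–(0, 2.62536, 0.0752)  len=1.8091
  (v11,v15,v16) [+-+] → (-1.67136, 1.933, 0.0752)–(-1.85637, 1.85637, 0.0752)  len=0.2003
  (v12,v17,v13) [++-] → (-0.618108, 1.21194, 0.0752)–(0, 1.468, 0.0752)  len=0.6690
  (v13,v17,v18) [-+-] → (-0.618108, 1.21194, 0.0752)–(-1.038, 1.038, 0.0752)  len=0.4545
  (v15,v20,v16) [--+] → (-2.54873, 0.185014, 0.0752)–(-1.85637, 1.85637, 0.0752)  len=1.8091
  (v16,v20,v21) [+-+] → (-2.54873, 0.185014, 0.0752)–(-2.62536, 0, 0.0752)  len=0.2003
  (v17,v22,v18) [++-] → (-1.29406, 0.419892, 0.0752)–(-1.038, 1.038, 0.0752)  len=0.6690
  (v18,v22,v23) [-+-] → (-1.29406, 0.419892, 0.0752)–(-1.468, 0, 0.0752)  len=0.4545
  (v20,v25,v21) [--+] → (-1.933, -1.67136, 0.0752)–(-2.62536, 0, 0.0752)  len=1.8091
  (v21,v25,v26) [+-+] → (-1.933, -1.67136, 0.0752)–(-1.85637, -1.85637, 0.0752)  len=0.2003
  (v22,v27,v23) [++-] → (-1.21194, -0.618108, 0.0752)–(-1.468, 0, 0.0752)  len=0.6690
  (v23,v27,v28) [-+-] → (-1.21194, -0.618108, 0.0752)–(-1.038, -1.038, 0.0752)  len=0.4545
  (v25,v30,v26) [--+] → (-0.185014, -2.54873, 0.0752)–(-1.85637, -1.85637, 0.0752)  len=1.8091
  (v26,v30,v31) [+-+] → (-0.185014, -2.54873, 0.0752)–(0, -2.62536, 0.0752)  len=0.2003
  (v27,v32,v28) [++-] → (-0.419892, -1.29406, 0.0752)–(-1.038, -1.038, 0.0752)  len=0.6690
  (v28,v32,v33) [-+-] → (-0.419892, -1.29406, 0.0752)–(0, -1.468, 0.0752)  len=0.4545
  (v30,v35,v31) [--+] → (1.67136, -1.933, 0.0752)–(0, -2.62536, 0.0752)  len=1.8091
  (v31,v35,v36) [+-+] → (1.67136, -1.933, 0.0752)–(1.85637, -1.85637, 0.0752)  len=0.2003
  (v32,v37,v33) [++-] → (0.618108, -1.21194, 0.0752)–(0, -1.468, 0.0752)  len=0.6690
  (v33,v37,v38) [-+-] → (0.618108, -1.21194, 0.0752)–(1.038, -1.038, 0.0752)  len=0.4545
  (v35,v0,v36) [--+] → (2.54873, -0.185014, 0.0752)–(1.85637, -1.85637, 0.0752)  len=1.8091
  (v36,v0,v1) [+-+] → (2.54873, -0.185014, 0.0752)–(2.62536, 0, 0.0752)  len=0.2003
  (v37,v2,v38) [++-] → (1.29406, -0.419892, 0.0752)–(1.038, -1.038, 0.0752)  len=0.6690
  (v38,v2,v3) [-+-] → (1.29406, -0.419892, 0.0752)–(1.468, 0, 0.0752)  len=0.4545

Chained into 2 loop(s):
  loop 1: 16 segments, perimeter = 16.0747
  loop 2: 16 segments, perimeter = 8.9883
Total perimeter = 25.063


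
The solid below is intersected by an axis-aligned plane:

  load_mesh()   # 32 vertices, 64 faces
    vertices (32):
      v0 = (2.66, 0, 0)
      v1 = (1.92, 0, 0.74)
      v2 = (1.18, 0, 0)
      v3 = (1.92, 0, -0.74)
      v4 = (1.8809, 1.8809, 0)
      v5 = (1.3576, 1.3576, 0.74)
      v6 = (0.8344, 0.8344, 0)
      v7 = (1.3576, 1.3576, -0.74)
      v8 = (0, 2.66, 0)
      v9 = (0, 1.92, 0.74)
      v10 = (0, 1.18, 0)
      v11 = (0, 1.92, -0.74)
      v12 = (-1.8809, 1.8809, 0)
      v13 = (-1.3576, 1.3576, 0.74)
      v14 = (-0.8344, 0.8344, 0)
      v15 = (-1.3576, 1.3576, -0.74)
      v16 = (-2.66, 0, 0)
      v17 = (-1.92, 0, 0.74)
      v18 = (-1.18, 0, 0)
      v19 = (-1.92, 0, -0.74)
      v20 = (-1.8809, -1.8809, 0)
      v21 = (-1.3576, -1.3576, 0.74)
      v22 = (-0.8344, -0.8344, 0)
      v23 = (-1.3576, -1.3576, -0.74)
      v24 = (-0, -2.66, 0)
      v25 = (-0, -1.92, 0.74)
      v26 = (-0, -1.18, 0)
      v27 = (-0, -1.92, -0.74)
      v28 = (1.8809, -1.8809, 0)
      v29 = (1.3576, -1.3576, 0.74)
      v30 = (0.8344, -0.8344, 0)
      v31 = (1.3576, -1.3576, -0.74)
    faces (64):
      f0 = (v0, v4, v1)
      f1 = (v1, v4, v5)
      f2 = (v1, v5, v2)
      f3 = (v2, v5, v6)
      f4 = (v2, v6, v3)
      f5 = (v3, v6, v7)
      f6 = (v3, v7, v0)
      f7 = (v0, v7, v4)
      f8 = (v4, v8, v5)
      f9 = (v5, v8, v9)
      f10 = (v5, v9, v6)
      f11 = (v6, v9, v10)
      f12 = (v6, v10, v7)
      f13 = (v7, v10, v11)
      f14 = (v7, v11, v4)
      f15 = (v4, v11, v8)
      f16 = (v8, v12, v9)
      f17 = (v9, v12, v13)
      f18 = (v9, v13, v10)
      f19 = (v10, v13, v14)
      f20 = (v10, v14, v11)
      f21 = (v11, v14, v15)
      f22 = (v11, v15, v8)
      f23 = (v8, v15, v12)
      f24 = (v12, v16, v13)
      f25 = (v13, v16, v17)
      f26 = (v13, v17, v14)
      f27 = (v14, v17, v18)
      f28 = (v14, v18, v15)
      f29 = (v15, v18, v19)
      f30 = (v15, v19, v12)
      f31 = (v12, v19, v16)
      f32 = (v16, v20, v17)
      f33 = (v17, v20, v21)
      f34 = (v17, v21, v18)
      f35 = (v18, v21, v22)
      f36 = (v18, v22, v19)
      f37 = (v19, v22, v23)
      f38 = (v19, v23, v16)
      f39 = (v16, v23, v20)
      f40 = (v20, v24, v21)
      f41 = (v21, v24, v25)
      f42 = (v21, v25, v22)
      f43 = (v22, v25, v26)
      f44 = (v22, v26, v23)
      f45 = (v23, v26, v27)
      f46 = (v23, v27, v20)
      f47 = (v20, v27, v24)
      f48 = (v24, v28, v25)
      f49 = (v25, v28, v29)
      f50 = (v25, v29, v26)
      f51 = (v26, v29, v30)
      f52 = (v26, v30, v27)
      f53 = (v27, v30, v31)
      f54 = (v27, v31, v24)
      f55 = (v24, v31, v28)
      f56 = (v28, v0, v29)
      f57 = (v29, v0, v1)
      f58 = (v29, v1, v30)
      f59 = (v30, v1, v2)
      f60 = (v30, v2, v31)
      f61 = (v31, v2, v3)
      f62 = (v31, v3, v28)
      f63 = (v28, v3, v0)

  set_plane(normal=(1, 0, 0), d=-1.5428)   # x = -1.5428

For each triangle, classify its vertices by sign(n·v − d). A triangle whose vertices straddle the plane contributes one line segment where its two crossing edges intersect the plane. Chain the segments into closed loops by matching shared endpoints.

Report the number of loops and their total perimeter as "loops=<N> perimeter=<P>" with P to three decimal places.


loops=1 perimeter=9.384

Straddling triangles (18 of 64):
  (v8,v12,v9) [+-+] → (-1.5428, 2.02095, 0)–(-1.5428, 1.88793, 0.133018)  len=0.1881
  (v9,v12,v13) [+-+] → (-1.5428, 1.88793, 0.133018)–(-1.5428, 1.5428, 0.478108)  len=0.4881
  (v8,v15,v12) [++-] → (-1.5428, 1.5428, -0.478108)–(-1.5428, 2.02095, 0)  len=0.6762
  (v12,v16,v13) [--+] → (-1.5428, 1.16455, 0.634773)–(-1.5428, 1.5428, 0.478108)  len=0.4094
  (v13,v16,v17) [+--] → (-1.5428, 1.16455, 0.634773)–(-1.5428, 0.910538, 0.74)  len=0.2749
  (v13,v17,v14) [+-+] → (-1.5428, 0.910538, 0.74)–(-1.5428, 0.289919, 0.482881)  len=0.6718
  (v14,v17,v18) [+-+] → (-1.5428, 0.289919, 0.482881)–(-1.5428, 0, 0.3628)  len=0.3138
  (v15,v18,v19) [++-] → (-1.5428, 0, -0.3628)–(-1.5428, 0.910538, -0.74)  len=0.9856
  (v15,v19,v12) [+--] → (-1.5428, 0.910538, -0.74)–(-1.5428, 1.5428, -0.478108)  len=0.6844
  (v17,v20,v21) [--+] → (-1.5428, -1.5428, 0.478108)–(-1.5428, -0.910538, 0.74)  len=0.6844
  (v17,v21,v18) [-++] → (-1.5428, -0.910538, 0.74)–(-1.5428, 0, 0.3628)  len=0.9856
  (v18,v22,v19) [++-] → (-1.5428, -0.289919, -0.482881)–(-1.5428, 0, -0.3628)  len=0.3138
  (v19,v22,v23) [-++] → (-1.5428, -0.289919, -0.482881)–(-1.5428, -0.910538, -0.74)  len=0.6718
  (v19,v23,v16) [-+-] → (-1.5428, -0.910538, -0.74)–(-1.5428, -1.16455, -0.634773)  len=0.2749
  (v16,v23,v20) [-+-] → (-1.5428, -1.16455, -0.634773)–(-1.5428, -1.5428, -0.478108)  len=0.4094
  (v20,v24,v21) [-++] → (-1.5428, -2.02095, 0)–(-1.5428, -1.5428, 0.478108)  len=0.6762
  (v23,v27,v20) [++-] → (-1.5428, -1.88793, -0.133018)–(-1.5428, -1.5428, -0.478108)  len=0.4881
  (v20,v27,v24) [-++] → (-1.5428, -1.88793, -0.133018)–(-1.5428, -2.02095, 0)  len=0.1881

Chained into 1 loop(s):
  loop 1: 18 segments, perimeter = 9.3844
Total perimeter = 9.384


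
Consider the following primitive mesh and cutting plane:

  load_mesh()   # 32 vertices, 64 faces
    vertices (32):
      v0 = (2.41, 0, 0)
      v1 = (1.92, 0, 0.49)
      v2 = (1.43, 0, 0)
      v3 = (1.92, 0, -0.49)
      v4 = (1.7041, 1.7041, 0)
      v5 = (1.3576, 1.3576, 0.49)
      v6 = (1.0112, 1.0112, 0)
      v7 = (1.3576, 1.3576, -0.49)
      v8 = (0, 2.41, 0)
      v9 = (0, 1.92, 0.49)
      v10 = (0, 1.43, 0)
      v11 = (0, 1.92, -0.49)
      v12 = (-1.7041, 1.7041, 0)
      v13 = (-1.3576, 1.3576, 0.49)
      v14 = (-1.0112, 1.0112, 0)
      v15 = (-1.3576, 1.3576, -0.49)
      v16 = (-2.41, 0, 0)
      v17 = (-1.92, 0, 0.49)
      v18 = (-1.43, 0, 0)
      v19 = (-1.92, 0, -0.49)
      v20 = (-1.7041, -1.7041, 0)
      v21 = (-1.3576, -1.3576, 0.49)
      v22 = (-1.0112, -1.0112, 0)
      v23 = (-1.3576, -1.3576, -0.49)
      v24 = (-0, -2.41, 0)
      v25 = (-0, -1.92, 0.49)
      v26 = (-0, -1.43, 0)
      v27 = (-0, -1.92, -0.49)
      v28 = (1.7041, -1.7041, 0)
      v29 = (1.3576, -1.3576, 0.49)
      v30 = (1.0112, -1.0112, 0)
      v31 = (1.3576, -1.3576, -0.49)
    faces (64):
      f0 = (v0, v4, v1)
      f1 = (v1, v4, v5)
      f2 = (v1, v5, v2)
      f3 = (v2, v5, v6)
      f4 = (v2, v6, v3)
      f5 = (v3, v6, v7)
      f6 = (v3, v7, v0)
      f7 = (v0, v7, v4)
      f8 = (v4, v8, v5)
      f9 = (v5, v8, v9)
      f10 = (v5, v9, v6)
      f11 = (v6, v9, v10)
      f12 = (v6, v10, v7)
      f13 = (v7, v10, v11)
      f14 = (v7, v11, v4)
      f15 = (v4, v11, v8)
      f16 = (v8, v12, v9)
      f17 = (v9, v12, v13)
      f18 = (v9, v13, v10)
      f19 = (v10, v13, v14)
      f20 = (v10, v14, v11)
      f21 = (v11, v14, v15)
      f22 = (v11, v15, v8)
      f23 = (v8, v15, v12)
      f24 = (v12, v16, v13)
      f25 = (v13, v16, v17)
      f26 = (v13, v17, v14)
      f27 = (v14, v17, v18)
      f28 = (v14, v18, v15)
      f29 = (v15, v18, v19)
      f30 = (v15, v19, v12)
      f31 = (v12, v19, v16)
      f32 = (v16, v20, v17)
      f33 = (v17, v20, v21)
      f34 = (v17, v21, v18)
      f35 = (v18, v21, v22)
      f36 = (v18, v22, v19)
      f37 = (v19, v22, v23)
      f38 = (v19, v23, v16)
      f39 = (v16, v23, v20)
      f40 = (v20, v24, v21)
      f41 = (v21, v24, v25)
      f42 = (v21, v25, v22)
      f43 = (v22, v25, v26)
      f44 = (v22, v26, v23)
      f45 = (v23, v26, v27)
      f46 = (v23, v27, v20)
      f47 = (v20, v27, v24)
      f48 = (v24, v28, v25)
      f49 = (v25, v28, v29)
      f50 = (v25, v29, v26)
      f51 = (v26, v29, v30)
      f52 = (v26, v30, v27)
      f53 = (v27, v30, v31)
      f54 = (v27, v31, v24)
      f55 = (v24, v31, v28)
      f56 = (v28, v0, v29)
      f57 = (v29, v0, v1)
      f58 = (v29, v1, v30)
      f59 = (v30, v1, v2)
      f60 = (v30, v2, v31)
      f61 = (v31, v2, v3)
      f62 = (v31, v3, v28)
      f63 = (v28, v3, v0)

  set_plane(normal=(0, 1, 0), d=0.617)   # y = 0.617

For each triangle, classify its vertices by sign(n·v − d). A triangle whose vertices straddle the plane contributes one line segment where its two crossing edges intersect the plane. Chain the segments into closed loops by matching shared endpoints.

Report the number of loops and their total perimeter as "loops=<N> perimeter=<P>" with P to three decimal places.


loops=2 perimeter=5.544

Straddling triangles (16 of 64):
  (v0,v4,v1) [-+-] → (2.15442, 0.617, 0)–(1.84183, 0.617, 0.312587)  len=0.4421
  (v1,v4,v5) [-++] → (1.84183, 0.617, 0.312587)–(1.6644, 0.617, 0.49)  len=0.2509
  (v1,v5,v2) [-+-] → (1.6644, 0.617, 0.49)–(1.3971, 0.617, 0.222694)  len=0.3780
  (v2,v5,v6) [-++] → (1.3971, 0.617, 0.222694)–(1.17446, 0.617, 0)  len=0.3149
  (v2,v6,v3) [-+-] → (1.17446, 0.617, 0)–(1.36548, 0.617, -0.191019)  len=0.2701
  (v3,v6,v7) [-++] → (1.36548, 0.617, -0.191019)–(1.6644, 0.617, -0.49)  len=0.4228
  (v3,v7,v0) [-+-] → (1.6644, 0.617, -0.49)–(1.93171, 0.617, -0.222694)  len=0.3780
  (v0,v7,v4) [-++] → (1.93171, 0.617, -0.222694)–(2.15442, 0.617, 0)  len=0.3149
  (v12,v16,v13) [+-+] → (-2.15442, 0.617, 0)–(-1.93171, 0.617, 0.222694)  len=0.3149
  (v13,v16,v17) [+--] → (-1.93171, 0.617, 0.222694)–(-1.6644, 0.617, 0.49)  len=0.3780
  (v13,v17,v14) [+-+] → (-1.6644, 0.617, 0.49)–(-1.36548, 0.617, 0.191019)  len=0.4228
  (v14,v17,v18) [+--] → (-1.36548, 0.617, 0.191019)–(-1.17446, 0.617, 0)  len=0.2701
  (v14,v18,v15) [+-+] → (-1.17446, 0.617, 0)–(-1.3971, 0.617, -0.222694)  len=0.3149
  (v15,v18,v19) [+--] → (-1.3971, 0.617, -0.222694)–(-1.6644, 0.617, -0.49)  len=0.3780
  (v15,v19,v12) [+-+] → (-1.6644, 0.617, -0.49)–(-1.84183, 0.617, -0.312587)  len=0.2509
  (v12,v19,v16) [+--] → (-1.84183, 0.617, -0.312587)–(-2.15442, 0.617, 0)  len=0.4421

Chained into 2 loop(s):
  loop 1: 8 segments, perimeter = 2.7718
  loop 2: 8 segments, perimeter = 2.7718
Total perimeter = 5.544


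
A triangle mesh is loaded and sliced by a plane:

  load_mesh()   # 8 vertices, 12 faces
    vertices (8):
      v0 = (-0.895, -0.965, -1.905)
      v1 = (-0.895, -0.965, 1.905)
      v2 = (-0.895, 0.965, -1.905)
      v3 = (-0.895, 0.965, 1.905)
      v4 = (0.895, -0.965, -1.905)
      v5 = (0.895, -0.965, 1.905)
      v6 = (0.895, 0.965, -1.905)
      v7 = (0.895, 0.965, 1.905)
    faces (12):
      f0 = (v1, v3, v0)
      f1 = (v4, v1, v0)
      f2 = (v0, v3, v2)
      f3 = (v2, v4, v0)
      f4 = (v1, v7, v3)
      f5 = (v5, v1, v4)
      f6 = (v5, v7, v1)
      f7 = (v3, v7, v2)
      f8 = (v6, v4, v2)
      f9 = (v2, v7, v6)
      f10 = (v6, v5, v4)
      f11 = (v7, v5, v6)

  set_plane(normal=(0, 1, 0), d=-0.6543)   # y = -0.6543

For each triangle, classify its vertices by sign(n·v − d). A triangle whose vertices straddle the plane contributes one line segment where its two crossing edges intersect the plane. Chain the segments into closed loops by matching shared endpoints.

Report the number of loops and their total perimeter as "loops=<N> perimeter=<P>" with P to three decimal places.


loops=1 perimeter=11.200

Straddling triangles (8 of 12):
  (v1,v3,v0) [-+-] → (-0.895, -0.6543, 1.905)–(-0.895, -0.6543, -1.29165)  len=3.1966
  (v0,v3,v2) [-++] → (-0.895, -0.6543, -1.29165)–(-0.895, -0.6543, -1.905)  len=0.6134
  (v2,v4,v0) [+--] → (0.606838, -0.6543, -1.905)–(-0.895, -0.6543, -1.905)  len=1.5018
  (v1,v7,v3) [-++] → (-0.606838, -0.6543, 1.905)–(-0.895, -0.6543, 1.905)  len=0.2882
  (v5,v7,v1) [-+-] → (0.895, -0.6543, 1.905)–(-0.606838, -0.6543, 1.905)  len=1.5018
  (v6,v4,v2) [+-+] → (0.895, -0.6543, -1.905)–(0.606838, -0.6543, -1.905)  len=0.2882
  (v6,v5,v4) [+--] → (0.895, -0.6543, 1.29165)–(0.895, -0.6543, -1.905)  len=3.1966
  (v7,v5,v6) [+-+] → (0.895, -0.6543, 1.905)–(0.895, -0.6543, 1.29165)  len=0.6134

Chained into 1 loop(s):
  loop 1: 8 segments, perimeter = 11.2000
Total perimeter = 11.200
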